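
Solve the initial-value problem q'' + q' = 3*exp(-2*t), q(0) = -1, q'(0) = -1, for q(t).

Characteristic equation r² + r = 0 factors as (r + 1)r = 0, so r = -1, 0.
Hence q_h = C1*exp(-t) + C2.
Try q_p = A*exp(-2*t). Substituting into the equation and dividing by exp(-2*t) gives A = 3/2, so q_p = 3*exp(-2*t)/2.
General solution: q = C2 + 3*exp(-2*t)/2 + C1*exp(-t).
Apply the initial conditions: q(0) = 3/2 + C1 + C2 = -1 and q'(0) = -3 - C1 = -1. Solving gives C1 = -2, C2 = -1/2.

q = -1/2 - 2*exp(-t) + 3*exp(-2*t)/2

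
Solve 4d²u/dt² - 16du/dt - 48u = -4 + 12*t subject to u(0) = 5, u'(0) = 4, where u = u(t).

Divide through by 4: u'' - 4u' - 12u = -1 + 3*t.
Characteristic equation r² - 4r - 12 = 0 factors as (r - 6)(r + 2) = 0, so r = 6, -2.
Hence u_h = C1*exp(6*t) + C2*exp(-2*t).
For the particular solution try u_p = A0 + A1*t. Substituting and matching coefficients of each power of t gives A0 = 1/6, A1 = -1/4, so u_p = 1/6 - t/4.
General solution: u = 1/6 - t/4 + C1*exp(6*t) + C2*exp(-2*t).
Apply the initial conditions: u(0) = 1/6 + C1 + C2 = 5 and u'(0) = -1/4 - 2*C2 + 6*C1 = 4. Solving gives C1 = 167/96, C2 = 99/32.

u = 1/6 - t/4 + 99*exp(-2*t)/32 + 167*exp(6*t)/96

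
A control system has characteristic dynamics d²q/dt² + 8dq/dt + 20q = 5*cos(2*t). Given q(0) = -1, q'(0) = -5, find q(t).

q = 5*cos(2*t)/32 + 5*sin(2*t)/32 - 159*exp(-4*t)*sin(2*t)/32 - 37*cos(2*t)*exp(-4*t)/32

Characteristic equation r² + 8r + 20 = 0 has discriminant (8)² - 4·(20) = -16 < 0, so r = -4 ± 2i.
Hence q_h = C1*cos(2*t)*exp(-4*t) + C2*exp(-4*t)*sin(2*t).
Try q_p = A*cos(2*t) + B*sin(2*t). Substituting and equating the coefficients of cos(2t) and sin(2t) gives A = 5/32, B = 5/32, so q_p = 5*cos(2*t)/32 + 5*sin(2*t)/32.
General solution: q = 5*cos(2*t)/32 + 5*sin(2*t)/32 + C1*cos(2*t)*exp(-4*t) + C2*exp(-4*t)*sin(2*t).
Apply the initial conditions: q(0) = 5/32 + C1 = -1 and q'(0) = 5/16 - 4*C1 + 2*C2 = -5. Solving gives C1 = -37/32, C2 = -159/32.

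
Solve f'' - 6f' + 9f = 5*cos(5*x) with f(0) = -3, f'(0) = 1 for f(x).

f = -847*exp(3*x)/289 - 75*sin(5*x)/578 - 20*cos(5*x)/289 + 355*x*exp(3*x)/34

Characteristic equation r² - 6r + 9 = 0 has discriminant (-6)² - 4·(9) = 0, so r = 3 is a repeated root.
Hence f_h = (C1 + C2*x)*exp(3*x).
Try f_p = A*cos(5*x) + B*sin(5*x). Substituting and equating the coefficients of cos(5x) and sin(5x) gives A = -20/289, B = -75/578, so f_p = -75*sin(5*x)/578 - 20*cos(5*x)/289.
General solution: f = -75*sin(5*x)/578 - 20*cos(5*x)/289 + C1*exp(3*x) + C2*x*exp(3*x).
Apply the initial conditions: f(0) = -20/289 + C1 = -3 and f'(0) = -375/578 + C2 + 3*C1 = 1. Solving gives C1 = -847/289, C2 = 355/34.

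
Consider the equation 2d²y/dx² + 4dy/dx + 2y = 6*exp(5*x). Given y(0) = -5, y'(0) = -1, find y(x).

y = -61*exp(-x)/12 + exp(5*x)/12 - 13*x*exp(-x)/2

Divide through by 2: y'' + 2y' + y = 3*exp(5*x).
Characteristic equation r² + 2r + 1 = 0 has discriminant (2)² - 4·(1) = 0, so r = -1 is a repeated root.
Hence y_h = (C1 + C2*x)*exp(-x).
Try y_p = A*exp(5*x). Substituting into the equation and dividing by exp(5*x) gives A = 1/12, so y_p = exp(5*x)/12.
General solution: y = exp(5*x)/12 + C1*exp(-x) + C2*x*exp(-x).
Apply the initial conditions: y(0) = 1/12 + C1 = -5 and y'(0) = 5/12 + C2 - C1 = -1. Solving gives C1 = -61/12, C2 = -13/2.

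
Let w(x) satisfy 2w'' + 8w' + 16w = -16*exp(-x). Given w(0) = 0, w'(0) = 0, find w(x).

Divide through by 2: w'' + 4w' + 8w = -8*exp(-x).
Characteristic equation r² + 4r + 8 = 0 has discriminant (4)² - 4·(8) = -16 < 0, so r = -2 ± 2i.
Hence w_h = C1*cos(2*x)*exp(-2*x) + C2*exp(-2*x)*sin(2*x).
Try w_p = A*exp(-x). Substituting into the equation and dividing by exp(-x) gives A = -8/5, so w_p = -8*exp(-x)/5.
General solution: w = -8*exp(-x)/5 + C1*cos(2*x)*exp(-2*x) + C2*exp(-2*x)*sin(2*x).
Apply the initial conditions: w(0) = -8/5 + C1 = 0 and w'(0) = 8/5 - 2*C1 + 2*C2 = 0. Solving gives C1 = 8/5, C2 = 4/5.

w = -8*exp(-x)/5 + 4*exp(-2*x)*sin(2*x)/5 + 8*cos(2*x)*exp(-2*x)/5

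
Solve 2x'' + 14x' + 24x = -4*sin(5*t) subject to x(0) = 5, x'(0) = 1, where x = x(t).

x = -646*exp(-4*t)/41 + 13*sin(5*t)/697 + 35*cos(5*t)/697 + 352*exp(-3*t)/17

Divide through by 2: x'' + 7x' + 12x = -2*sin(5*t).
Characteristic equation r² + 7r + 12 = 0 factors as (r + 3)(r + 4) = 0, so r = -3, -4.
Hence x_h = C1*exp(-3*t) + C2*exp(-4*t).
Try x_p = A*cos(5*t) + B*sin(5*t). Substituting and equating the coefficients of cos(5t) and sin(5t) gives A = 35/697, B = 13/697, so x_p = 13*sin(5*t)/697 + 35*cos(5*t)/697.
General solution: x = 13*sin(5*t)/697 + 35*cos(5*t)/697 + C1*exp(-3*t) + C2*exp(-4*t).
Apply the initial conditions: x(0) = 35/697 + C1 + C2 = 5 and x'(0) = 65/697 - 4*C2 - 3*C1 = 1. Solving gives C1 = 352/17, C2 = -646/41.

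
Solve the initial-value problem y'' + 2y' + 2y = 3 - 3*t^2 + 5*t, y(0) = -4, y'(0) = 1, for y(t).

y = -5/2 - 3*t**2/2 + 11*t/2 - 6*exp(-t)*sin(t) - 3*cos(t)*exp(-t)/2

Characteristic equation r² + 2r + 2 = 0 has discriminant (2)² - 4·(2) = -4 < 0, so r = -1 ± i.
Hence y_h = C1*cos(t)*exp(-t) + C2*exp(-t)*sin(t).
For the particular solution try y_p = A0 + A1*t + A2*t^2. Substituting and matching coefficients of each power of t gives A0 = -5/2, A1 = 11/2, A2 = -3/2, so y_p = -5/2 - 3*t^2/2 + 11*t/2.
General solution: y = -5/2 - 3*t^2/2 + 11*t/2 + C1*cos(t)*exp(-t) + C2*exp(-t)*sin(t).
Apply the initial conditions: y(0) = -5/2 + C1 = -4 and y'(0) = 11/2 + C2 - C1 = 1. Solving gives C1 = -3/2, C2 = -6.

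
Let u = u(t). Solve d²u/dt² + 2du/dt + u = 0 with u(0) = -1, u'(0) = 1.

u = -exp(-t)

Characteristic equation r² + 2r + 1 = 0 has discriminant (2)² - 4·(1) = 0, so r = -1 is a repeated root.
Hence u_h = (C1 + C2*t)*exp(-t).
Apply the initial conditions: u(0) = C1 = -1 and u'(0) = C2 - C1 = 1. Solving gives C1 = -1, C2 = 0.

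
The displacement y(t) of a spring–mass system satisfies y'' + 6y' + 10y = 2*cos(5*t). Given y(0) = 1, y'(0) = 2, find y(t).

y = -2*cos(5*t)/75 + 4*sin(5*t)/75 + 77*cos(t)*exp(-3*t)/75 + 361*exp(-3*t)*sin(t)/75

Characteristic equation r² + 6r + 10 = 0 has discriminant (6)² - 4·(10) = -4 < 0, so r = -3 ± i.
Hence y_h = C1*cos(t)*exp(-3*t) + C2*exp(-3*t)*sin(t).
Try y_p = A*cos(5*t) + B*sin(5*t). Substituting and equating the coefficients of cos(5t) and sin(5t) gives A = -2/75, B = 4/75, so y_p = -2*cos(5*t)/75 + 4*sin(5*t)/75.
General solution: y = -2*cos(5*t)/75 + 4*sin(5*t)/75 + C1*cos(t)*exp(-3*t) + C2*exp(-3*t)*sin(t).
Apply the initial conditions: y(0) = -2/75 + C1 = 1 and y'(0) = 4/15 + C2 - 3*C1 = 2. Solving gives C1 = 77/75, C2 = 361/75.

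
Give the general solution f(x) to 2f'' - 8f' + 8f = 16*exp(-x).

Divide through by 2: f'' - 4f' + 4f = 8*exp(-x).
Characteristic equation r² - 4r + 4 = 0 has discriminant (-4)² - 4·(4) = 0, so r = 2 is a repeated root.
Hence f_h = (C1 + C2*x)*exp(2*x).
Try f_p = A*exp(-x). Substituting into the equation and dividing by exp(-x) gives A = 8/9, so f_p = 8*exp(-x)/9.

f = 8*exp(-x)/9 + C1*exp(2*x) + C2*x*exp(2*x)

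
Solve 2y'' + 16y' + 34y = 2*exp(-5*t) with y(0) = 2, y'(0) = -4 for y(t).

Divide through by 2: y'' + 8y' + 17y = exp(-5*t).
Characteristic equation r² + 8r + 17 = 0 has discriminant (8)² - 4·(17) = -4 < 0, so r = -4 ± i.
Hence y_h = C1*cos(t)*exp(-4*t) + C2*exp(-4*t)*sin(t).
Try y_p = A*exp(-5*t). Substituting into the equation and dividing by exp(-5*t) gives A = 1/2, so y_p = exp(-5*t)/2.
General solution: y = exp(-5*t)/2 + C1*cos(t)*exp(-4*t) + C2*exp(-4*t)*sin(t).
Apply the initial conditions: y(0) = 1/2 + C1 = 2 and y'(0) = -5/2 + C2 - 4*C1 = -4. Solving gives C1 = 3/2, C2 = 9/2.

y = exp(-5*t)/2 + 3*cos(t)*exp(-4*t)/2 + 9*exp(-4*t)*sin(t)/2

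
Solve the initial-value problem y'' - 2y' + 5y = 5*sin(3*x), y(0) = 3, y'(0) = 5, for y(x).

Characteristic equation r² - 2r + 5 = 0 has discriminant (-2)² - 4·(5) = -16 < 0, so r = 1 ± 2i.
Hence y_h = C1*cos(2*x)*exp(x) + C2*exp(x)*sin(2*x).
Try y_p = A*cos(3*x) + B*sin(3*x). Substituting and equating the coefficients of cos(3x) and sin(3x) gives A = 15/26, B = -5/13, so y_p = -5*sin(3*x)/13 + 15*cos(3*x)/26.
General solution: y = -5*sin(3*x)/13 + 15*cos(3*x)/26 + C1*cos(2*x)*exp(x) + C2*exp(x)*sin(2*x).
Apply the initial conditions: y(0) = 15/26 + C1 = 3 and y'(0) = -15/13 + C1 + 2*C2 = 5. Solving gives C1 = 63/26, C2 = 97/52.

y = -5*sin(3*x)/13 + 15*cos(3*x)/26 + 63*cos(2*x)*exp(x)/26 + 97*exp(x)*sin(2*x)/52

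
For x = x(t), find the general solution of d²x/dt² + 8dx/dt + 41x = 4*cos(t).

x = sin(t)/52 + 5*cos(t)/52 + C1*cos(5*t)*exp(-4*t) + C2*exp(-4*t)*sin(5*t)

Characteristic equation r² + 8r + 41 = 0 has discriminant (8)² - 4·(41) = -100 < 0, so r = -4 ± 5i.
Hence x_h = C1*cos(5*t)*exp(-4*t) + C2*exp(-4*t)*sin(5*t).
Try x_p = A*cos(t) + B*sin(t). Substituting and equating the coefficients of cos(t) and sin(t) gives A = 5/52, B = 1/52, so x_p = sin(t)/52 + 5*cos(t)/52.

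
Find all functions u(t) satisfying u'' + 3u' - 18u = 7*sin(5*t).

u = -301*sin(5*t)/2074 - 105*cos(5*t)/2074 + C1*exp(3*t) + C2*exp(-6*t)

Characteristic equation r² + 3r - 18 = 0 factors as (r - 3)(r + 6) = 0, so r = 3, -6.
Hence u_h = C1*exp(3*t) + C2*exp(-6*t).
Try u_p = A*cos(5*t) + B*sin(5*t). Substituting and equating the coefficients of cos(5t) and sin(5t) gives A = -105/2074, B = -301/2074, so u_p = -301*sin(5*t)/2074 - 105*cos(5*t)/2074.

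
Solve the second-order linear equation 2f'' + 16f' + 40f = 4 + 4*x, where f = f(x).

Divide through by 2: f'' + 8f' + 20f = 2 + 2*x.
Characteristic equation r² + 8r + 20 = 0 has discriminant (8)² - 4·(20) = -16 < 0, so r = -4 ± 2i.
Hence f_h = C1*cos(2*x)*exp(-4*x) + C2*exp(-4*x)*sin(2*x).
For the particular solution try f_p = A0 + A1*x. Substituting and matching coefficients of each power of x gives A0 = 3/50, A1 = 1/10, so f_p = 3/50 + x/10.

f = 3/50 + x/10 + C1*cos(2*x)*exp(-4*x) + C2*exp(-4*x)*sin(2*x)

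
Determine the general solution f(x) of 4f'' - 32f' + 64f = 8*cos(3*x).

f = -48*sin(3*x)/625 + 14*cos(3*x)/625 + C1*exp(4*x) + C2*x*exp(4*x)

Divide through by 4: f'' - 8f' + 16f = 2*cos(3*x).
Characteristic equation r² - 8r + 16 = 0 has discriminant (-8)² - 4·(16) = 0, so r = 4 is a repeated root.
Hence f_h = (C1 + C2*x)*exp(4*x).
Try f_p = A*cos(3*x) + B*sin(3*x). Substituting and equating the coefficients of cos(3x) and sin(3x) gives A = 14/625, B = -48/625, so f_p = -48*sin(3*x)/625 + 14*cos(3*x)/625.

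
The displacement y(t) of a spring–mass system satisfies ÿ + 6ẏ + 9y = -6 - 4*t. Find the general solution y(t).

y = -10/27 - 4*t/9 + C1*exp(-3*t) + C2*t*exp(-3*t)

Characteristic equation r² + 6r + 9 = 0 has discriminant (6)² - 4·(9) = 0, so r = -3 is a repeated root.
Hence y_h = (C1 + C2*t)*exp(-3*t).
For the particular solution try y_p = A0 + A1*t. Substituting and matching coefficients of each power of t gives A0 = -10/27, A1 = -4/9, so y_p = -10/27 - 4*t/9.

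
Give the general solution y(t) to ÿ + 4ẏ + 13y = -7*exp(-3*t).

Characteristic equation r² + 4r + 13 = 0 has discriminant (4)² - 4·(13) = -36 < 0, so r = -2 ± 3i.
Hence y_h = C1*cos(3*t)*exp(-2*t) + C2*exp(-2*t)*sin(3*t).
Try y_p = A*exp(-3*t). Substituting into the equation and dividing by exp(-3*t) gives A = -7/10, so y_p = -7*exp(-3*t)/10.

y = -7*exp(-3*t)/10 + C1*cos(3*t)*exp(-2*t) + C2*exp(-2*t)*sin(3*t)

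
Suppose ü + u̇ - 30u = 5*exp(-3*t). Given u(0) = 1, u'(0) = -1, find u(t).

Characteristic equation r² + r - 30 = 0 factors as (r - 5)(r + 6) = 0, so r = 5, -6.
Hence u_h = C1*exp(5*t) + C2*exp(-6*t).
Try u_p = A*exp(-3*t). Substituting into the equation and dividing by exp(-3*t) gives A = -5/24, so u_p = -5*exp(-3*t)/24.
General solution: u = -5*exp(-3*t)/24 + C1*exp(5*t) + C2*exp(-6*t).
Apply the initial conditions: u(0) = -5/24 + C1 + C2 = 1 and u'(0) = 5/8 - 6*C2 + 5*C1 = -1. Solving gives C1 = 45/88, C2 = 23/33.

u = -5*exp(-3*t)/24 + 23*exp(-6*t)/33 + 45*exp(5*t)/88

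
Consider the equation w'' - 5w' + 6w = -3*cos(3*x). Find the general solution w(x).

w = cos(3*x)/26 + 5*sin(3*x)/26 + C1*exp(2*x) + C2*exp(3*x)

Characteristic equation r² - 5r + 6 = 0 factors as (r - 2)(r - 3) = 0, so r = 2, 3.
Hence w_h = C1*exp(2*x) + C2*exp(3*x).
Try w_p = A*cos(3*x) + B*sin(3*x). Substituting and equating the coefficients of cos(3x) and sin(3x) gives A = 1/26, B = 5/26, so w_p = cos(3*x)/26 + 5*sin(3*x)/26.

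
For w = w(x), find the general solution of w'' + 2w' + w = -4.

w = -4 + C1*exp(-x) + C2*x*exp(-x)

Characteristic equation r² + 2r + 1 = 0 has discriminant (2)² - 4·(1) = 0, so r = -1 is a repeated root.
Hence w_h = (C1 + C2*x)*exp(-x).
For the particular solution try w_p = A0. Substituting and matching coefficients of each power of x gives A0 = -4, so w_p = -4.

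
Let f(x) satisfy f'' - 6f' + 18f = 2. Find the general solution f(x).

Characteristic equation r² - 6r + 18 = 0 has discriminant (-6)² - 4·(18) = -36 < 0, so r = 3 ± 3i.
Hence f_h = C1*cos(3*x)*exp(3*x) + C2*exp(3*x)*sin(3*x).
For the particular solution try f_p = A0. Substituting and matching coefficients of each power of x gives A0 = 1/9, so f_p = 1/9.

f = 1/9 + C1*cos(3*x)*exp(3*x) + C2*exp(3*x)*sin(3*x)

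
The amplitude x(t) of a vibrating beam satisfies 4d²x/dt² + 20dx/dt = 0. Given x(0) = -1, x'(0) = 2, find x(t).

x = -3/5 - 2*exp(-5*t)/5

Divide through by 4: x'' + 5x' = 0.
Characteristic equation r² + 5r = 0 factors as (r + 5)r = 0, so r = -5, 0.
Hence x_h = C1*exp(-5*t) + C2.
Apply the initial conditions: x(0) = C1 + C2 = -1 and x'(0) = -5*C1 = 2. Solving gives C1 = -2/5, C2 = -3/5.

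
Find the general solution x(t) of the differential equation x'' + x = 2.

Characteristic equation r² + 1 = 0 has discriminant (0)² - 4·(1) = -4 < 0, so r = ± i.
Hence x_h = C1*cos(t) + C2*sin(t).
For the particular solution try x_p = A0. Substituting and matching coefficients of each power of t gives A0 = 2, so x_p = 2.

x = 2 + C1*cos(t) + C2*sin(t)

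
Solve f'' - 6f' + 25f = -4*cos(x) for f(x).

f = -8*cos(x)/51 + 2*sin(x)/51 + C1*cos(4*x)*exp(3*x) + C2*exp(3*x)*sin(4*x)

Characteristic equation r² - 6r + 25 = 0 has discriminant (-6)² - 4·(25) = -64 < 0, so r = 3 ± 4i.
Hence f_h = C1*cos(4*x)*exp(3*x) + C2*exp(3*x)*sin(4*x).
Try f_p = A*cos(x) + B*sin(x). Substituting and equating the coefficients of cos(x) and sin(x) gives A = -8/51, B = 2/51, so f_p = -8*cos(x)/51 + 2*sin(x)/51.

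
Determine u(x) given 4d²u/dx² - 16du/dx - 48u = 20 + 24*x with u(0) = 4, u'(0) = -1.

u = -1/4 - x/2 + 13*exp(-2*x)/4 + exp(6*x)

Divide through by 4: u'' - 4u' - 12u = 5 + 6*x.
Characteristic equation r² - 4r - 12 = 0 factors as (r - 6)(r + 2) = 0, so r = 6, -2.
Hence u_h = C1*exp(6*x) + C2*exp(-2*x).
For the particular solution try u_p = A0 + A1*x. Substituting and matching coefficients of each power of x gives A0 = -1/4, A1 = -1/2, so u_p = -1/4 - x/2.
General solution: u = -1/4 - x/2 + C1*exp(6*x) + C2*exp(-2*x).
Apply the initial conditions: u(0) = -1/4 + C1 + C2 = 4 and u'(0) = -1/2 - 2*C2 + 6*C1 = -1. Solving gives C1 = 1, C2 = 13/4.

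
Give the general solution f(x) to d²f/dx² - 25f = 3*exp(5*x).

Characteristic equation r² - 25 = 0 factors as (r - 5)(r + 5) = 0, so r = 5, -5.
Hence f_h = C1*exp(5*x) + C2*exp(-5*x).
Since exp(5*x) solves the homogeneous equation (r = 5 is a root of multiplicity 1), multiply the trial by x. Try f_p = A*x*exp(5*x). Substituting into the equation and dividing by exp(5*x) gives A = 3/10, so f_p = 3*x*exp(5*x)/10.

f = C1*exp(5*x) + C2*exp(-5*x) + 3*x*exp(5*x)/10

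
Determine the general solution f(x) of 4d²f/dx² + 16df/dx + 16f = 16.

Divide through by 4: f'' + 4f' + 4f = 4.
Characteristic equation r² + 4r + 4 = 0 has discriminant (4)² - 4·(4) = 0, so r = -2 is a repeated root.
Hence f_h = (C1 + C2*x)*exp(-2*x).
For the particular solution try f_p = A0. Substituting and matching coefficients of each power of x gives A0 = 1, so f_p = 1.

f = 1 + C1*exp(-2*x) + C2*x*exp(-2*x)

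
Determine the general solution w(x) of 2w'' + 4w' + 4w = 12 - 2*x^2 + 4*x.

Divide through by 2: w'' + 2w' + 2w = 6 - x^2 + 2*x.
Characteristic equation r² + 2r + 2 = 0 has discriminant (2)² - 4·(2) = -4 < 0, so r = -1 ± i.
Hence w_h = C1*cos(x)*exp(-x) + C2*exp(-x)*sin(x).
For the particular solution try w_p = A0 + A1*x + A2*x^2. Substituting and matching coefficients of each power of x gives A0 = 3/2, A1 = 2, A2 = -1/2, so w_p = 3/2 + 2*x - x^2/2.

w = 3/2 + 2*x - x**2/2 + C1*cos(x)*exp(-x) + C2*exp(-x)*sin(x)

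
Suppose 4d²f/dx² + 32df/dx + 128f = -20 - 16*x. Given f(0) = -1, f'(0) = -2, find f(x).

Divide through by 4: f'' + 8f' + 32f = -5 - 4*x.
Characteristic equation r² + 8r + 32 = 0 has discriminant (8)² - 4·(32) = -64 < 0, so r = -4 ± 4i.
Hence f_h = C1*cos(4*x)*exp(-4*x) + C2*exp(-4*x)*sin(4*x).
For the particular solution try f_p = A0 + A1*x. Substituting and matching coefficients of each power of x gives A0 = -1/8, A1 = -1/8, so f_p = -1/8 - x/8.
General solution: f = -1/8 - x/8 + C1*cos(4*x)*exp(-4*x) + C2*exp(-4*x)*sin(4*x).
Apply the initial conditions: f(0) = -1/8 + C1 = -1 and f'(0) = -1/8 - 4*C1 + 4*C2 = -2. Solving gives C1 = -7/8, C2 = -43/32.

f = -1/8 - x/8 - 43*exp(-4*x)*sin(4*x)/32 - 7*cos(4*x)*exp(-4*x)/8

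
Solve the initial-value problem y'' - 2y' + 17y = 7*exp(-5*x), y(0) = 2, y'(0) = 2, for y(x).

Characteristic equation r² - 2r + 17 = 0 has discriminant (-2)² - 4·(17) = -64 < 0, so r = 1 ± 4i.
Hence y_h = C1*cos(4*x)*exp(x) + C2*exp(x)*sin(4*x).
Try y_p = A*exp(-5*x). Substituting into the equation and dividing by exp(-5*x) gives A = 7/52, so y_p = 7*exp(-5*x)/52.
General solution: y = 7*exp(-5*x)/52 + C1*cos(4*x)*exp(x) + C2*exp(x)*sin(4*x).
Apply the initial conditions: y(0) = 7/52 + C1 = 2 and y'(0) = -35/52 + C1 + 4*C2 = 2. Solving gives C1 = 97/52, C2 = 21/104.

y = 7*exp(-5*x)/52 + 21*exp(x)*sin(4*x)/104 + 97*cos(4*x)*exp(x)/52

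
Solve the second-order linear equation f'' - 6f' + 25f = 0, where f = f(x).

Characteristic equation r² - 6r + 25 = 0 has discriminant (-6)² - 4·(25) = -64 < 0, so r = 3 ± 4i.
Hence f_h = C1*cos(4*x)*exp(3*x) + C2*exp(3*x)*sin(4*x).

f = C1*cos(4*x)*exp(3*x) + C2*exp(3*x)*sin(4*x)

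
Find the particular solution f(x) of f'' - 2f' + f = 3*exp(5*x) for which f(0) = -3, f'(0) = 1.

Characteristic equation r² - 2r + 1 = 0 has discriminant (-2)² - 4·(1) = 0, so r = 1 is a repeated root.
Hence f_h = (C1 + C2*x)*exp(x).
Try f_p = A*exp(5*x). Substituting into the equation and dividing by exp(5*x) gives A = 3/16, so f_p = 3*exp(5*x)/16.
General solution: f = 3*exp(5*x)/16 + C1*exp(x) + C2*x*exp(x).
Apply the initial conditions: f(0) = 3/16 + C1 = -3 and f'(0) = 15/16 + C1 + C2 = 1. Solving gives C1 = -51/16, C2 = 13/4.

f = -51*exp(x)/16 + 3*exp(5*x)/16 + 13*x*exp(x)/4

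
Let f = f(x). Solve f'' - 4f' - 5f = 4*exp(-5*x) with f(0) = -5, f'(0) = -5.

Characteristic equation r² - 4r - 5 = 0 factors as (r - 5)(r + 1) = 0, so r = 5, -1.
Hence f_h = C1*exp(5*x) + C2*exp(-x).
Try f_p = A*exp(-5*x). Substituting into the equation and dividing by exp(-5*x) gives A = 1/10, so f_p = exp(-5*x)/10.
General solution: f = exp(-5*x)/10 + C1*exp(5*x) + C2*exp(-x).
Apply the initial conditions: f(0) = 1/10 + C1 + C2 = -5 and f'(0) = -1/2 - C2 + 5*C1 = -5. Solving gives C1 = -8/5, C2 = -7/2.

f = -8*exp(5*x)/5 - 7*exp(-x)/2 + exp(-5*x)/10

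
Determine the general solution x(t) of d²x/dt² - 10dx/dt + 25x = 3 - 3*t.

x = 9/125 - 3*t/25 + C1*exp(5*t) + C2*t*exp(5*t)

Characteristic equation r² - 10r + 25 = 0 has discriminant (-10)² - 4·(25) = 0, so r = 5 is a repeated root.
Hence x_h = (C1 + C2*t)*exp(5*t).
For the particular solution try x_p = A0 + A1*t. Substituting and matching coefficients of each power of t gives A0 = 9/125, A1 = -3/25, so x_p = 9/125 - 3*t/25.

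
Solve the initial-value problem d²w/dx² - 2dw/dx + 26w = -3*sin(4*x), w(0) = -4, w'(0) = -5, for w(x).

w = -15*sin(4*x)/82 - 6*cos(4*x)/41 - 158*cos(5*x)*exp(x)/41 - 17*exp(x)*sin(5*x)/205

Characteristic equation r² - 2r + 26 = 0 has discriminant (-2)² - 4·(26) = -100 < 0, so r = 1 ± 5i.
Hence w_h = C1*cos(5*x)*exp(x) + C2*exp(x)*sin(5*x).
Try w_p = A*cos(4*x) + B*sin(4*x). Substituting and equating the coefficients of cos(4x) and sin(4x) gives A = -6/41, B = -15/82, so w_p = -15*sin(4*x)/82 - 6*cos(4*x)/41.
General solution: w = -15*sin(4*x)/82 - 6*cos(4*x)/41 + C1*cos(5*x)*exp(x) + C2*exp(x)*sin(5*x).
Apply the initial conditions: w(0) = -6/41 + C1 = -4 and w'(0) = -30/41 + C1 + 5*C2 = -5. Solving gives C1 = -158/41, C2 = -17/205.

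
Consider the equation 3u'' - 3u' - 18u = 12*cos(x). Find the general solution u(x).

Divide through by 3: u'' - u' - 6u = 4*cos(x).
Characteristic equation r² - r - 6 = 0 factors as (r - 3)(r + 2) = 0, so r = 3, -2.
Hence u_h = C1*exp(3*x) + C2*exp(-2*x).
Try u_p = A*cos(x) + B*sin(x). Substituting and equating the coefficients of cos(x) and sin(x) gives A = -14/25, B = -2/25, so u_p = -14*cos(x)/25 - 2*sin(x)/25.

u = -14*cos(x)/25 - 2*sin(x)/25 + C1*exp(3*x) + C2*exp(-2*x)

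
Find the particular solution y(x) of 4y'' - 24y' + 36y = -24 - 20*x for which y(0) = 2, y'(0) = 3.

Divide through by 4: y'' - 6y' + 9y = -6 - 5*x.
Characteristic equation r² - 6r + 9 = 0 has discriminant (-6)² - 4·(9) = 0, so r = 3 is a repeated root.
Hence y_h = (C1 + C2*x)*exp(3*x).
For the particular solution try y_p = A0 + A1*x. Substituting and matching coefficients of each power of x gives A0 = -28/27, A1 = -5/9, so y_p = -28/27 - 5*x/9.
General solution: y = -28/27 - 5*x/9 + C1*exp(3*x) + C2*x*exp(3*x).
Apply the initial conditions: y(0) = -28/27 + C1 = 2 and y'(0) = -5/9 + C2 + 3*C1 = 3. Solving gives C1 = 82/27, C2 = -50/9.

y = -28/27 - 5*x/9 + 82*exp(3*x)/27 - 50*x*exp(3*x)/9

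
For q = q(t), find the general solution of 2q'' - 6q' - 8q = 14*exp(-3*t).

Divide through by 2: q'' - 3q' - 4q = 7*exp(-3*t).
Characteristic equation r² - 3r - 4 = 0 factors as (r + 1)(r - 4) = 0, so r = -1, 4.
Hence q_h = C1*exp(-t) + C2*exp(4*t).
Try q_p = A*exp(-3*t). Substituting into the equation and dividing by exp(-3*t) gives A = 1/2, so q_p = exp(-3*t)/2.

q = exp(-3*t)/2 + C1*exp(-t) + C2*exp(4*t)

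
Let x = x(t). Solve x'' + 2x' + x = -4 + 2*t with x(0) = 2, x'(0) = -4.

x = -8 + 2*t + 10*exp(-t) + 4*t*exp(-t)

Characteristic equation r² + 2r + 1 = 0 has discriminant (2)² - 4·(1) = 0, so r = -1 is a repeated root.
Hence x_h = (C1 + C2*t)*exp(-t).
For the particular solution try x_p = A0 + A1*t. Substituting and matching coefficients of each power of t gives A0 = -8, A1 = 2, so x_p = -8 + 2*t.
General solution: x = -8 + 2*t + C1*exp(-t) + C2*t*exp(-t).
Apply the initial conditions: x(0) = -8 + C1 = 2 and x'(0) = 2 + C2 - C1 = -4. Solving gives C1 = 10, C2 = 4.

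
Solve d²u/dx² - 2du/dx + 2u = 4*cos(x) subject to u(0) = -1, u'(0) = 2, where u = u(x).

Characteristic equation r² - 2r + 2 = 0 has discriminant (-2)² - 4·(2) = -4 < 0, so r = 1 ± i.
Hence u_h = C1*cos(x)*exp(x) + C2*exp(x)*sin(x).
Try u_p = A*cos(x) + B*sin(x). Substituting and equating the coefficients of cos(x) and sin(x) gives A = 4/5, B = -8/5, so u_p = -8*sin(x)/5 + 4*cos(x)/5.
General solution: u = -8*sin(x)/5 + 4*cos(x)/5 + C1*cos(x)*exp(x) + C2*exp(x)*sin(x).
Apply the initial conditions: u(0) = 4/5 + C1 = -1 and u'(0) = -8/5 + C1 + C2 = 2. Solving gives C1 = -9/5, C2 = 27/5.

u = -8*sin(x)/5 + 4*cos(x)/5 - 9*cos(x)*exp(x)/5 + 27*exp(x)*sin(x)/5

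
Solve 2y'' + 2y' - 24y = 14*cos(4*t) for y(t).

y = -49*cos(4*t)/200 + 7*sin(4*t)/200 + C1*exp(-4*t) + C2*exp(3*t)

Divide through by 2: y'' + y' - 12y = 7*cos(4*t).
Characteristic equation r² + r - 12 = 0 factors as (r + 4)(r - 3) = 0, so r = -4, 3.
Hence y_h = C1*exp(-4*t) + C2*exp(3*t).
Try y_p = A*cos(4*t) + B*sin(4*t). Substituting and equating the coefficients of cos(4t) and sin(4t) gives A = -49/200, B = 7/200, so y_p = -49*cos(4*t)/200 + 7*sin(4*t)/200.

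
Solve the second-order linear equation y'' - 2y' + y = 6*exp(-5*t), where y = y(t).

y = exp(-5*t)/6 + C1*exp(t) + C2*t*exp(t)

Characteristic equation r² - 2r + 1 = 0 has discriminant (-2)² - 4·(1) = 0, so r = 1 is a repeated root.
Hence y_h = (C1 + C2*t)*exp(t).
Try y_p = A*exp(-5*t). Substituting into the equation and dividing by exp(-5*t) gives A = 1/6, so y_p = exp(-5*t)/6.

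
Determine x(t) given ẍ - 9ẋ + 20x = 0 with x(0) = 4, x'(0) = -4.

Characteristic equation r² - 9r + 20 = 0 factors as (r - 4)(r - 5) = 0, so r = 4, 5.
Hence x_h = C1*exp(4*t) + C2*exp(5*t).
Apply the initial conditions: x(0) = C1 + C2 = 4 and x'(0) = 4*C1 + 5*C2 = -4. Solving gives C1 = 24, C2 = -20.

x = -20*exp(5*t) + 24*exp(4*t)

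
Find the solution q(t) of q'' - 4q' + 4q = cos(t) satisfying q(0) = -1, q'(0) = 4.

Characteristic equation r² - 4r + 4 = 0 has discriminant (-4)² - 4·(4) = 0, so r = 2 is a repeated root.
Hence q_h = (C1 + C2*t)*exp(2*t).
Try q_p = A*cos(t) + B*sin(t). Substituting and equating the coefficients of cos(t) and sin(t) gives A = 3/25, B = -4/25, so q_p = -4*sin(t)/25 + 3*cos(t)/25.
General solution: q = -4*sin(t)/25 + 3*cos(t)/25 + C1*exp(2*t) + C2*t*exp(2*t).
Apply the initial conditions: q(0) = 3/25 + C1 = -1 and q'(0) = -4/25 + C2 + 2*C1 = 4. Solving gives C1 = -28/25, C2 = 32/5.

q = -28*exp(2*t)/25 - 4*sin(t)/25 + 3*cos(t)/25 + 32*t*exp(2*t)/5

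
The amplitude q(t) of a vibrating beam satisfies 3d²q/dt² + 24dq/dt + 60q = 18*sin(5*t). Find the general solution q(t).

Divide through by 3: q'' + 8q' + 20q = 6*sin(5*t).
Characteristic equation r² + 8r + 20 = 0 has discriminant (8)² - 4·(20) = -16 < 0, so r = -4 ± 2i.
Hence q_h = C1*cos(2*t)*exp(-4*t) + C2*exp(-4*t)*sin(2*t).
Try q_p = A*cos(5*t) + B*sin(5*t). Substituting and equating the coefficients of cos(5t) and sin(5t) gives A = -48/325, B = -6/325, so q_p = -48*cos(5*t)/325 - 6*sin(5*t)/325.

q = -48*cos(5*t)/325 - 6*sin(5*t)/325 + C1*cos(2*t)*exp(-4*t) + C2*exp(-4*t)*sin(2*t)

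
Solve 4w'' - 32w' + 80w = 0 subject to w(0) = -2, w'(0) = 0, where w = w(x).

w = -2*cos(2*x)*exp(4*x) + 4*exp(4*x)*sin(2*x)

Divide through by 4: w'' - 8w' + 20w = 0.
Characteristic equation r² - 8r + 20 = 0 has discriminant (-8)² - 4·(20) = -16 < 0, so r = 4 ± 2i.
Hence w_h = C1*cos(2*x)*exp(4*x) + C2*exp(4*x)*sin(2*x).
Apply the initial conditions: w(0) = C1 = -2 and w'(0) = 2*C2 + 4*C1 = 0. Solving gives C1 = -2, C2 = 4.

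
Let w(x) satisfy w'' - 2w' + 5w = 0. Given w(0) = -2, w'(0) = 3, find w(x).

w = -2*cos(2*x)*exp(x) + 5*exp(x)*sin(2*x)/2

Characteristic equation r² - 2r + 5 = 0 has discriminant (-2)² - 4·(5) = -16 < 0, so r = 1 ± 2i.
Hence w_h = C1*cos(2*x)*exp(x) + C2*exp(x)*sin(2*x).
Apply the initial conditions: w(0) = C1 = -2 and w'(0) = C1 + 2*C2 = 3. Solving gives C1 = -2, C2 = 5/2.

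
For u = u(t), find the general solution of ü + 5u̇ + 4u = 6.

Characteristic equation r² + 5r + 4 = 0 factors as (r + 1)(r + 4) = 0, so r = -1, -4.
Hence u_h = C1*exp(-t) + C2*exp(-4*t).
For the particular solution try u_p = A0. Substituting and matching coefficients of each power of t gives A0 = 3/2, so u_p = 3/2.

u = 3/2 + C1*exp(-t) + C2*exp(-4*t)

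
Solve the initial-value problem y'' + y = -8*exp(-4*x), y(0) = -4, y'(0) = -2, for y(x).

Characteristic equation r² + 1 = 0 has discriminant (0)² - 4·(1) = -4 < 0, so r = ± i.
Hence y_h = C1*cos(x) + C2*sin(x).
Try y_p = A*exp(-4*x). Substituting into the equation and dividing by exp(-4*x) gives A = -8/17, so y_p = -8*exp(-4*x)/17.
General solution: y = -8*exp(-4*x)/17 + C1*cos(x) + C2*sin(x).
Apply the initial conditions: y(0) = -8/17 + C1 = -4 and y'(0) = 32/17 + C2 = -2. Solving gives C1 = -60/17, C2 = -66/17.

y = -66*sin(x)/17 - 60*cos(x)/17 - 8*exp(-4*x)/17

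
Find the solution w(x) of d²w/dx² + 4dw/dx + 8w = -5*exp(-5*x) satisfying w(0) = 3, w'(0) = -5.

w = -5*exp(-5*x)/13 - exp(-2*x)*sin(2*x)/13 + 44*cos(2*x)*exp(-2*x)/13

Characteristic equation r² + 4r + 8 = 0 has discriminant (4)² - 4·(8) = -16 < 0, so r = -2 ± 2i.
Hence w_h = C1*cos(2*x)*exp(-2*x) + C2*exp(-2*x)*sin(2*x).
Try w_p = A*exp(-5*x). Substituting into the equation and dividing by exp(-5*x) gives A = -5/13, so w_p = -5*exp(-5*x)/13.
General solution: w = -5*exp(-5*x)/13 + C1*cos(2*x)*exp(-2*x) + C2*exp(-2*x)*sin(2*x).
Apply the initial conditions: w(0) = -5/13 + C1 = 3 and w'(0) = 25/13 - 2*C1 + 2*C2 = -5. Solving gives C1 = 44/13, C2 = -1/13.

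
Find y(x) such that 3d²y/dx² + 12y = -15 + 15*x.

y = -5/4 + 5*x/4 + C1*cos(2*x) + C2*sin(2*x)

Divide through by 3: y'' + 4y = -5 + 5*x.
Characteristic equation r² + 4 = 0 has discriminant (0)² - 4·(4) = -16 < 0, so r = ± 2i.
Hence y_h = C1*cos(2*x) + C2*sin(2*x).
For the particular solution try y_p = A0 + A1*x. Substituting and matching coefficients of each power of x gives A0 = -5/4, A1 = 5/4, so y_p = -5/4 + 5*x/4.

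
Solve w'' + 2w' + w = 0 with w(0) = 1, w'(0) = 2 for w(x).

Characteristic equation r² + 2r + 1 = 0 has discriminant (2)² - 4·(1) = 0, so r = -1 is a repeated root.
Hence w_h = (C1 + C2*x)*exp(-x).
Apply the initial conditions: w(0) = C1 = 1 and w'(0) = C2 - C1 = 2. Solving gives C1 = 1, C2 = 3.

w = 3*x*exp(-x) + exp(-x)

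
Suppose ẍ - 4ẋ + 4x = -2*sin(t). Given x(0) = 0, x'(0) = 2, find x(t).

Characteristic equation r² - 4r + 4 = 0 has discriminant (-4)² - 4·(4) = 0, so r = 2 is a repeated root.
Hence x_h = (C1 + C2*t)*exp(2*t).
Try x_p = A*cos(t) + B*sin(t). Substituting and equating the coefficients of cos(t) and sin(t) gives A = -8/25, B = -6/25, so x_p = -8*cos(t)/25 - 6*sin(t)/25.
General solution: x = -8*cos(t)/25 - 6*sin(t)/25 + C1*exp(2*t) + C2*t*exp(2*t).
Apply the initial conditions: x(0) = -8/25 + C1 = 0 and x'(0) = -6/25 + C2 + 2*C1 = 2. Solving gives C1 = 8/25, C2 = 8/5.

x = -8*cos(t)/25 - 6*sin(t)/25 + 8*exp(2*t)/25 + 8*t*exp(2*t)/5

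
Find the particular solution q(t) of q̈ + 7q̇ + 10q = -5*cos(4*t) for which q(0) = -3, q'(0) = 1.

q = -9*exp(-2*t)/2 - 7*sin(4*t)/41 + 3*cos(4*t)/82 + 60*exp(-5*t)/41

Characteristic equation r² + 7r + 10 = 0 factors as (r + 5)(r + 2) = 0, so r = -5, -2.
Hence q_h = C1*exp(-5*t) + C2*exp(-2*t).
Try q_p = A*cos(4*t) + B*sin(4*t). Substituting and equating the coefficients of cos(4t) and sin(4t) gives A = 3/82, B = -7/41, so q_p = -7*sin(4*t)/41 + 3*cos(4*t)/82.
General solution: q = -7*sin(4*t)/41 + 3*cos(4*t)/82 + C1*exp(-5*t) + C2*exp(-2*t).
Apply the initial conditions: q(0) = 3/82 + C1 + C2 = -3 and q'(0) = -28/41 - 5*C1 - 2*C2 = 1. Solving gives C1 = 60/41, C2 = -9/2.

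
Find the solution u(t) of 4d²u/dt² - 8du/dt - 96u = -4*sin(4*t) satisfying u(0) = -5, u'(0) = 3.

Divide through by 4: u'' - 2u' - 24u = -sin(4*t).
Characteristic equation r² - 2r - 24 = 0 factors as (r - 6)(r + 4) = 0, so r = 6, -4.
Hence u_h = C1*exp(6*t) + C2*exp(-4*t).
Try u_p = A*cos(4*t) + B*sin(4*t). Substituting and equating the coefficients of cos(4t) and sin(4t) gives A = -1/208, B = 5/208, so u_p = -cos(4*t)/208 + 5*sin(4*t)/208.
General solution: u = -cos(4*t)/208 + 5*sin(4*t)/208 + C1*exp(6*t) + C2*exp(-4*t).
Apply the initial conditions: u(0) = -1/208 + C1 + C2 = -5 and u'(0) = 5/52 - 4*C2 + 6*C1 = 3. Solving gives C1 = -111/65, C2 = -263/80.

u = -263*exp(-4*t)/80 - 111*exp(6*t)/65 - cos(4*t)/208 + 5*sin(4*t)/208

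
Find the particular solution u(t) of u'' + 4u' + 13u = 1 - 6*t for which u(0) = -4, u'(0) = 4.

Characteristic equation r² + 4r + 13 = 0 has discriminant (4)² - 4·(13) = -36 < 0, so r = -2 ± 3i.
Hence u_h = C1*cos(3*t)*exp(-2*t) + C2*exp(-2*t)*sin(3*t).
For the particular solution try u_p = A0 + A1*t. Substituting and matching coefficients of each power of t gives A0 = 37/169, A1 = -6/13, so u_p = 37/169 - 6*t/13.
General solution: u = 37/169 - 6*t/13 + C1*cos(3*t)*exp(-2*t) + C2*exp(-2*t)*sin(3*t).
Apply the initial conditions: u(0) = 37/169 + C1 = -4 and u'(0) = -6/13 - 2*C1 + 3*C2 = 4. Solving gives C1 = -713/169, C2 = -224/169.

u = 37/169 - 6*t/13 - 713*cos(3*t)*exp(-2*t)/169 - 224*exp(-2*t)*sin(3*t)/169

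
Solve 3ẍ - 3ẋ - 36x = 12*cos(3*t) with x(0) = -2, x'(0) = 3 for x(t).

x = -59*exp(4*t)/175 - 31*exp(-3*t)/21 - 14*cos(3*t)/75 - 2*sin(3*t)/75

Divide through by 3: x'' - x' - 12x = 4*cos(3*t).
Characteristic equation r² - r - 12 = 0 factors as (r - 4)(r + 3) = 0, so r = 4, -3.
Hence x_h = C1*exp(4*t) + C2*exp(-3*t).
Try x_p = A*cos(3*t) + B*sin(3*t). Substituting and equating the coefficients of cos(3t) and sin(3t) gives A = -14/75, B = -2/75, so x_p = -14*cos(3*t)/75 - 2*sin(3*t)/75.
General solution: x = -14*cos(3*t)/75 - 2*sin(3*t)/75 + C1*exp(4*t) + C2*exp(-3*t).
Apply the initial conditions: x(0) = -14/75 + C1 + C2 = -2 and x'(0) = -2/25 - 3*C2 + 4*C1 = 3. Solving gives C1 = -59/175, C2 = -31/21.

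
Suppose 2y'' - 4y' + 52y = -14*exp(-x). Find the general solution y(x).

Divide through by 2: y'' - 2y' + 26y = -7*exp(-x).
Characteristic equation r² - 2r + 26 = 0 has discriminant (-2)² - 4·(26) = -100 < 0, so r = 1 ± 5i.
Hence y_h = C1*cos(5*x)*exp(x) + C2*exp(x)*sin(5*x).
Try y_p = A*exp(-x). Substituting into the equation and dividing by exp(-x) gives A = -7/29, so y_p = -7*exp(-x)/29.

y = -7*exp(-x)/29 + C1*cos(5*x)*exp(x) + C2*exp(x)*sin(5*x)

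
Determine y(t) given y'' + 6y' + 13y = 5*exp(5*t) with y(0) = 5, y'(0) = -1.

Characteristic equation r² + 6r + 13 = 0 has discriminant (6)² - 4·(13) = -16 < 0, so r = -3 ± 2i.
Hence y_h = C1*cos(2*t)*exp(-3*t) + C2*exp(-3*t)*sin(2*t).
Try y_p = A*exp(5*t). Substituting into the equation and dividing by exp(5*t) gives A = 5/68, so y_p = 5*exp(5*t)/68.
General solution: y = 5*exp(5*t)/68 + C1*cos(2*t)*exp(-3*t) + C2*exp(-3*t)*sin(2*t).
Apply the initial conditions: y(0) = 5/68 + C1 = 5 and y'(0) = 25/68 - 3*C1 + 2*C2 = -1. Solving gives C1 = 335/68, C2 = 114/17.

y = 5*exp(5*t)/68 + 114*exp(-3*t)*sin(2*t)/17 + 335*cos(2*t)*exp(-3*t)/68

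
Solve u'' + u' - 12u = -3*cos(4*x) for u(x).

Characteristic equation r² + r - 12 = 0 factors as (r + 4)(r - 3) = 0, so r = -4, 3.
Hence u_h = C1*exp(-4*x) + C2*exp(3*x).
Try u_p = A*cos(4*x) + B*sin(4*x). Substituting and equating the coefficients of cos(4x) and sin(4x) gives A = 21/200, B = -3/200, so u_p = -3*sin(4*x)/200 + 21*cos(4*x)/200.

u = -3*sin(4*x)/200 + 21*cos(4*x)/200 + C1*exp(-4*x) + C2*exp(3*x)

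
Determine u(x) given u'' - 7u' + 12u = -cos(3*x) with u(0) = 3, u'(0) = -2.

Characteristic equation r² - 7r + 12 = 0 factors as (r - 4)(r - 3) = 0, so r = 4, 3.
Hence u_h = C1*exp(4*x) + C2*exp(3*x).
Try u_p = A*cos(3*x) + B*sin(3*x). Substituting and equating the coefficients of cos(3x) and sin(3x) gives A = -1/150, B = 7/150, so u_p = -cos(3*x)/150 + 7*sin(3*x)/150.
General solution: u = -cos(3*x)/150 + 7*sin(3*x)/150 + C1*exp(4*x) + C2*exp(3*x).
Apply the initial conditions: u(0) = -1/150 + C1 + C2 = 3 and u'(0) = 7/50 + 3*C2 + 4*C1 = -2. Solving gives C1 = -279/25, C2 = 85/6.

u = -279*exp(4*x)/25 - cos(3*x)/150 + 7*sin(3*x)/150 + 85*exp(3*x)/6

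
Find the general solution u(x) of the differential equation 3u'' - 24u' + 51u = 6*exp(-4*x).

u = 2*exp(-4*x)/65 + C1*cos(x)*exp(4*x) + C2*exp(4*x)*sin(x)

Divide through by 3: u'' - 8u' + 17u = 2*exp(-4*x).
Characteristic equation r² - 8r + 17 = 0 has discriminant (-8)² - 4·(17) = -4 < 0, so r = 4 ± i.
Hence u_h = C1*cos(x)*exp(4*x) + C2*exp(4*x)*sin(x).
Try u_p = A*exp(-4*x). Substituting into the equation and dividing by exp(-4*x) gives A = 2/65, so u_p = 2*exp(-4*x)/65.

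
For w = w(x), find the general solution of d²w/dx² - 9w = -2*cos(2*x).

Characteristic equation r² - 9 = 0 factors as (r + 3)(r - 3) = 0, so r = -3, 3.
Hence w_h = C1*exp(-3*x) + C2*exp(3*x).
Try w_p = A*cos(2*x) + B*sin(2*x). Substituting and equating the coefficients of cos(2x) and sin(2x) gives A = 2/13, B = 0, so w_p = 2*cos(2*x)/13.

w = 2*cos(2*x)/13 + C1*exp(-3*x) + C2*exp(3*x)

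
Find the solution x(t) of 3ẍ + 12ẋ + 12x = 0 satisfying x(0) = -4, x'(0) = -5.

Divide through by 3: x'' + 4x' + 4x = 0.
Characteristic equation r² + 4r + 4 = 0 has discriminant (4)² - 4·(4) = 0, so r = -2 is a repeated root.
Hence x_h = (C1 + C2*t)*exp(-2*t).
Apply the initial conditions: x(0) = C1 = -4 and x'(0) = C2 - 2*C1 = -5. Solving gives C1 = -4, C2 = -13.

x = -4*exp(-2*t) - 13*t*exp(-2*t)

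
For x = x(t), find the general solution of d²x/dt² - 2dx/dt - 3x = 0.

Characteristic equation r² - 2r - 3 = 0 factors as (r - 3)(r + 1) = 0, so r = 3, -1.
Hence x_h = C1*exp(3*t) + C2*exp(-t).

x = C1*exp(3*t) + C2*exp(-t)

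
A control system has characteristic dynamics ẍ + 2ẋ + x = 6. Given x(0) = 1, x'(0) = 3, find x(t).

x = 6 - 5*exp(-t) - 2*t*exp(-t)

Characteristic equation r² + 2r + 1 = 0 has discriminant (2)² - 4·(1) = 0, so r = -1 is a repeated root.
Hence x_h = (C1 + C2*t)*exp(-t).
For the particular solution try x_p = A0. Substituting and matching coefficients of each power of t gives A0 = 6, so x_p = 6.
General solution: x = 6 + C1*exp(-t) + C2*t*exp(-t).
Apply the initial conditions: x(0) = 6 + C1 = 1 and x'(0) = C2 - C1 = 3. Solving gives C1 = -5, C2 = -2.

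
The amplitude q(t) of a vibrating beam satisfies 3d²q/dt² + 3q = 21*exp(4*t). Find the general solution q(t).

Divide through by 3: q'' + q = 7*exp(4*t).
Characteristic equation r² + 1 = 0 has discriminant (0)² - 4·(1) = -4 < 0, so r = ± i.
Hence q_h = C1*cos(t) + C2*sin(t).
Try q_p = A*exp(4*t). Substituting into the equation and dividing by exp(4*t) gives A = 7/17, so q_p = 7*exp(4*t)/17.

q = 7*exp(4*t)/17 + C1*cos(t) + C2*sin(t)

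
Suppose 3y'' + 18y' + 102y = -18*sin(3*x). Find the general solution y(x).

y = -150*sin(3*x)/949 + 108*cos(3*x)/949 + C1*cos(5*x)*exp(-3*x) + C2*exp(-3*x)*sin(5*x)

Divide through by 3: y'' + 6y' + 34y = -6*sin(3*x).
Characteristic equation r² + 6r + 34 = 0 has discriminant (6)² - 4·(34) = -100 < 0, so r = -3 ± 5i.
Hence y_h = C1*cos(5*x)*exp(-3*x) + C2*exp(-3*x)*sin(5*x).
Try y_p = A*cos(3*x) + B*sin(3*x). Substituting and equating the coefficients of cos(3x) and sin(3x) gives A = 108/949, B = -150/949, so y_p = -150*sin(3*x)/949 + 108*cos(3*x)/949.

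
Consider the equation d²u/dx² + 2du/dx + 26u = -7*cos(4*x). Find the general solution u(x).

Characteristic equation r² + 2r + 26 = 0 has discriminant (2)² - 4·(26) = -100 < 0, so r = -1 ± 5i.
Hence u_h = C1*cos(5*x)*exp(-x) + C2*exp(-x)*sin(5*x).
Try u_p = A*cos(4*x) + B*sin(4*x). Substituting and equating the coefficients of cos(4x) and sin(4x) gives A = -35/82, B = -14/41, so u_p = -35*cos(4*x)/82 - 14*sin(4*x)/41.

u = -35*cos(4*x)/82 - 14*sin(4*x)/41 + C1*cos(5*x)*exp(-x) + C2*exp(-x)*sin(5*x)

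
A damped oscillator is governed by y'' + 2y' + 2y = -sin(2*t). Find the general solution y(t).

Characteristic equation r² + 2r + 2 = 0 has discriminant (2)² - 4·(2) = -4 < 0, so r = -1 ± i.
Hence y_h = C1*cos(t)*exp(-t) + C2*exp(-t)*sin(t).
Try y_p = A*cos(2*t) + B*sin(2*t). Substituting and equating the coefficients of cos(2t) and sin(2t) gives A = 1/5, B = 1/10, so y_p = cos(2*t)/5 + sin(2*t)/10.

y = cos(2*t)/5 + sin(2*t)/10 + C1*cos(t)*exp(-t) + C2*exp(-t)*sin(t)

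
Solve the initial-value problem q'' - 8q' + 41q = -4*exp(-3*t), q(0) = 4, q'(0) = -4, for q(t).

q = -2*exp(-3*t)/37 - 754*exp(4*t)*sin(5*t)/185 + 150*cos(5*t)*exp(4*t)/37

Characteristic equation r² - 8r + 41 = 0 has discriminant (-8)² - 4·(41) = -100 < 0, so r = 4 ± 5i.
Hence q_h = C1*cos(5*t)*exp(4*t) + C2*exp(4*t)*sin(5*t).
Try q_p = A*exp(-3*t). Substituting into the equation and dividing by exp(-3*t) gives A = -2/37, so q_p = -2*exp(-3*t)/37.
General solution: q = -2*exp(-3*t)/37 + C1*cos(5*t)*exp(4*t) + C2*exp(4*t)*sin(5*t).
Apply the initial conditions: q(0) = -2/37 + C1 = 4 and q'(0) = 6/37 + 4*C1 + 5*C2 = -4. Solving gives C1 = 150/37, C2 = -754/185.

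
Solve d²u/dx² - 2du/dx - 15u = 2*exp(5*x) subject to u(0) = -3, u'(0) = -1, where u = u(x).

Characteristic equation r² - 2r - 15 = 0 factors as (r - 5)(r + 3) = 0, so r = 5, -3.
Hence u_h = C1*exp(5*x) + C2*exp(-3*x).
Since exp(5*x) solves the homogeneous equation (r = 5 is a root of multiplicity 1), multiply the trial by x. Try u_p = A*x*exp(5*x). Substituting into the equation and dividing by exp(5*x) gives A = 1/4, so u_p = x*exp(5*x)/4.
General solution: u = C1*exp(5*x) + C2*exp(-3*x) + x*exp(5*x)/4.
Apply the initial conditions: u(0) = C1 + C2 = -3 and u'(0) = 1/4 - 3*C2 + 5*C1 = -1. Solving gives C1 = -41/32, C2 = -55/32.

u = -55*exp(-3*x)/32 - 41*exp(5*x)/32 + x*exp(5*x)/4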